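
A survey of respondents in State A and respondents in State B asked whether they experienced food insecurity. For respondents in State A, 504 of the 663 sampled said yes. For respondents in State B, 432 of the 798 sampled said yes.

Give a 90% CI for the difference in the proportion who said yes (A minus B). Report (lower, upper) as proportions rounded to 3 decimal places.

(0.179, 0.259)

Sample proportions: 504/663 = 0.7602, 432/798 = 0.5414.
Each SE is √(p̂(1−p̂)/n): √(0.7602·0.2398/663) = 0.01658 and √(0.5414·0.4586/798) = 0.01764.
SE(p̂₁ − p̂₂) = √(SE₁² + SE₂²) = √(0.0002748964 + 0.0003111696) = 0.02421, since the two samples are independent.
At 90% confidence z* = 1.645; margin = 1.645 × 0.02421 = 0.03983.
The difference is 0.7602 − 0.5414 = 0.2188, so the interval is 0.2188 ± 0.03983 = (0.179, 0.259).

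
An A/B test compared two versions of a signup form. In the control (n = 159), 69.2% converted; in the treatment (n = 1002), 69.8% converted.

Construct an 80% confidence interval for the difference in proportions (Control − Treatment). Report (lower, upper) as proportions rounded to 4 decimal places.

(-0.0565, 0.0445)

SE₁ = √(p̂₁(1−p̂₁)/n₁) = √(0.6920·0.3080/159) = 0.03661; SE₂ = √(0.6980·0.3020/1002) = 0.01450.
Independent samples: SE of the difference = √(SE₁² + SE₂²) = √(0.0013402921 + 0.00021025) = 0.03938.
z* for 80% confidence is 1.282, so the margin of error is 1.282 × 0.03938 = 0.05049.
Point estimate p̂₁ − p̂₂ = 0.6920 − 0.6980 = -0.0060.
-0.0060 ± 0.05049 → (-0.0565, 0.0445).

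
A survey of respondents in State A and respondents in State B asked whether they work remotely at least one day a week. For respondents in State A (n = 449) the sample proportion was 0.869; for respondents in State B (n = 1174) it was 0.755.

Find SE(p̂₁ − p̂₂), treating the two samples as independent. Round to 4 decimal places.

Each SE is √(p̂(1−p̂)/n): √(0.8690·0.1310/449) = 0.01592 and √(0.7550·0.2450/1174) = 0.01255.
SE(p̂₁ − p̂₂) = √(SE₁² + SE₂²) = √(0.0002534464 + 0.0001575025) = 0.02027, since the two samples are independent.

0.0203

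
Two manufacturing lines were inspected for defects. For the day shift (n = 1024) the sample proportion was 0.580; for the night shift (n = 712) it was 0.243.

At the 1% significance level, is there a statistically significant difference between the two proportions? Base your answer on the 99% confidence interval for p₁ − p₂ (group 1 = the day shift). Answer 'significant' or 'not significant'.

The two standard errors are √(0.5800×0.4200/1024) = 0.01542 and √(0.2430×0.7570/712) = 0.01607.
Because the samples are independent, SE_diff = √(0.01542² + 0.01607²) = 0.02227.
Using z* = 2.576 for 99%, ME = 2.576 × 0.02227 = 0.05737.
p̂₁ − p̂₂ = 0.3370; interval 0.3370 ± 0.05737 gives (0.27963, 0.39437).
The interval (0.27963, 0.39437) does not contain 0, so the difference is significant.

significant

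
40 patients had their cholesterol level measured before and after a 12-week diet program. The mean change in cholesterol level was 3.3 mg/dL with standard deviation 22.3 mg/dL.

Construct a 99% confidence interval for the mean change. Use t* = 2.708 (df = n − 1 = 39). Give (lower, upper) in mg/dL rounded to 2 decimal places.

(-6.25, 12.85)

Paired design: SE = s_d/√n = 22.3/√40 = 3.5259.
t* = 2.708; margin of error = 2.708 × 3.5259 = 9.5481.
3.3 ± 9.5481 → (-6.25, 12.85).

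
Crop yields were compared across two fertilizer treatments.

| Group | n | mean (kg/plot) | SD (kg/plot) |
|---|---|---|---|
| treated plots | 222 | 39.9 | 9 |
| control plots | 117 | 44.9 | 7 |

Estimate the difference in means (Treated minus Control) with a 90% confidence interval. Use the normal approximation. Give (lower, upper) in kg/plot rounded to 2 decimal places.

(-6.46, -3.54)

Per-group SEs: s₁/√n₁ = 9/√222 = 0.6040, s₂/√n₂ = 7/√117 = 0.6472.
Unpooled SE of the difference: √(0.364816 + 0.41886784) = 0.8853.
Margin of error = z* · SE = 1.645 × 0.8853 = 1.4563.
x̄₁ − x̄₂ = 39.9 − 44.9 = -5.0000.
CI: -5.0000 ± 1.4563 = (-6.46, -3.54).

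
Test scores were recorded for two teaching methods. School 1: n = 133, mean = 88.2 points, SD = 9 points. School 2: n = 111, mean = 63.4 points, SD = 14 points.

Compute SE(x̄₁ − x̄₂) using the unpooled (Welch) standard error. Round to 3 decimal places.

1.541

Standard errors of each mean: 9/√133 = 0.7804 and 14/√111 = 1.3288.
SE(x̄₁ − x̄₂) = √(0.7804² + 1.3288²) = 1.5410 for independent samples with unequal variances.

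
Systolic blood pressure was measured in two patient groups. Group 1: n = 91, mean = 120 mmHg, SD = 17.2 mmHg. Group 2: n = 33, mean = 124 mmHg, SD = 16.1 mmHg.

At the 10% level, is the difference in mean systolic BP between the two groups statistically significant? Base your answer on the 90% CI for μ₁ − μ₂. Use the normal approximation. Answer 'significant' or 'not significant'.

not significant

Per-group SEs: s₁/√n₁ = 17.2/√91 = 1.8030, s₂/√n₂ = 16.1/√33 = 2.8027.
Unpooled SE of the difference: √(3.250809 + 7.85512729) = 3.3326.
Margin of error = z* · SE = 1.645 × 3.3326 = 5.4821.
x̄₁ − x̄₂ = 120 − 124 = -4.0000.
CI: -4.0000 ± 5.4821 = (-9.4821, 1.4821).
The interval (-9.4821, 1.4821) contains 0, so the difference is not significant.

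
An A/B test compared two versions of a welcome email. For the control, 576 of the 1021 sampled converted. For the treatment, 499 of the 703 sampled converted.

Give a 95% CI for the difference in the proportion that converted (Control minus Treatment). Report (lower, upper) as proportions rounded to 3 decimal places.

p̂₁ = 576/1021 = 0.5642 and p̂₂ = 499/703 = 0.7098.
SE₁ = √(p̂₁(1−p̂₁)/n₁) = √(0.5642·0.4358/1021) = 0.01552; SE₂ = √(0.7098·0.2902/703) = 0.01712.
Independent samples: SE of the difference = √(SE₁² + SE₂²) = √(0.0002408704 + 0.0002930944) = 0.02311.
z* for 95% confidence is 1.960, so the margin of error is 1.960 × 0.02311 = 0.04530.
Point estimate p̂₁ − p̂₂ = 0.5642 − 0.7098 = -0.1456.
-0.1456 ± 0.04530 → (-0.191, -0.100).

(-0.191, -0.100)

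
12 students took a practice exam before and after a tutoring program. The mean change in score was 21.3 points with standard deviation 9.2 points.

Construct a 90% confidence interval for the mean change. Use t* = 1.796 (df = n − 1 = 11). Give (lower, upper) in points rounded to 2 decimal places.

This is a matched-pairs design, so SE = s_d/√n = 9.2/√12 = 2.6558.
Margin = 1.796 × 2.6558 = 4.7698; the interval is 21.3 ± 4.7698 = (16.53, 26.07).

(16.53, 26.07)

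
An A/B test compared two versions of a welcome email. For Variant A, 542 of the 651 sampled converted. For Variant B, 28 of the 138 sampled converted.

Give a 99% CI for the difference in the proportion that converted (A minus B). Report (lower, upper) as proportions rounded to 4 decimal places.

Sample proportions: 542/651 = 0.8326, 28/138 = 0.2029.
Each SE is √(p̂(1−p̂)/n): √(0.8326·0.1674/651) = 0.01463 and √(0.2029·0.7971/138) = 0.03423.
SE(p̂₁ − p̂₂) = √(SE₁² + SE₂²) = √(0.0002140369 + 0.0011716929) = 0.03723, since the two samples are independent.
At 99% confidence z* = 2.576; margin = 2.576 × 0.03723 = 0.09590.
The difference is 0.8326 − 0.2029 = 0.6297, so the interval is 0.6297 ± 0.09590 = (0.5338, 0.7256).

(0.5338, 0.7256)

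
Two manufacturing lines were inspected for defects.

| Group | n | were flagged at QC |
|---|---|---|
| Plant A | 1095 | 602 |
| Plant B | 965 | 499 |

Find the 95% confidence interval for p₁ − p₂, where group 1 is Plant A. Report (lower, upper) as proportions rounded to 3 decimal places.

(-0.010, 0.076)

Sample proportions: 602/1095 = 0.5498, 499/965 = 0.5171.
Each SE is √(p̂(1−p̂)/n): √(0.5498·0.4502/1095) = 0.01503 and √(0.5171·0.4829/965) = 0.01609.
SE(p̂₁ − p̂₂) = √(SE₁² + SE₂²) = √(0.0002259009 + 0.0002588881) = 0.02202, since the two samples are independent.
At 95% confidence z* = 1.960; margin = 1.960 × 0.02202 = 0.04316.
The difference is 0.5498 − 0.5171 = 0.0327, so the interval is 0.0327 ± 0.04316 = (-0.010, 0.076).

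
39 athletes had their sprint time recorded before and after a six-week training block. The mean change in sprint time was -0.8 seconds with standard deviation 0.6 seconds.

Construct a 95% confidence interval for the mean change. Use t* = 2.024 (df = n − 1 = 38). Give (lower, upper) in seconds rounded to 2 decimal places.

(-0.99, -0.61)

This is a matched-pairs design, so SE = s_d/√n = 0.6/√39 = 0.0961.
Margin = 2.024 × 0.0961 = 0.1945; the interval is -0.8 ± 0.1945 = (-0.99, -0.61).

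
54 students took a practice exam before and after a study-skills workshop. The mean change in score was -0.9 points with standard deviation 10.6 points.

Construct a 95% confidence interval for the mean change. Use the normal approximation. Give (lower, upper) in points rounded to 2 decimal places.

This is a matched-pairs design, so SE = s_d/√n = 10.6/√54 = 1.4425.
Margin = 1.960 × 1.4425 = 2.8273; the interval is -0.9 ± 2.8273 = (-3.73, 1.93).

(-3.73, 1.93)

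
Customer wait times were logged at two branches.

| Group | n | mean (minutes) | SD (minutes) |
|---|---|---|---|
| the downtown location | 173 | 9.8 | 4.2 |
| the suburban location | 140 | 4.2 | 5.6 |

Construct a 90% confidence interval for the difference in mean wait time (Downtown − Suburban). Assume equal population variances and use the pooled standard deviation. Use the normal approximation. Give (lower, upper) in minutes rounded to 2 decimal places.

Pooled variance s_p² = [172·4.2² + 139·5.6²] / (173+140−2) = 23.7721, so s_p = 4.8757.
SE_diff = s_p·√(1/n₁ + 1/n₂) = 4.8757·√(1/173 + 1/140) = 0.5543.
z* = 1.645; margin = 1.645 × 0.5543 = 0.9118.
Difference = 9.8 − 4.2 = 5.6000.
5.6000 ± 0.9118 → (4.69, 6.51).

(4.69, 6.51)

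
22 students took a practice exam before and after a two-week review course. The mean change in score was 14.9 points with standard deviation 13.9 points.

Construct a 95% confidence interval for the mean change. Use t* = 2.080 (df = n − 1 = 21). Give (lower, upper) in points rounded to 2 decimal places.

(8.74, 21.06)

This is a matched-pairs design, so SE = s_d/√n = 13.9/√22 = 2.9635.
Margin = 2.080 × 2.9635 = 6.1641; the interval is 14.9 ± 6.1641 = (8.74, 21.06).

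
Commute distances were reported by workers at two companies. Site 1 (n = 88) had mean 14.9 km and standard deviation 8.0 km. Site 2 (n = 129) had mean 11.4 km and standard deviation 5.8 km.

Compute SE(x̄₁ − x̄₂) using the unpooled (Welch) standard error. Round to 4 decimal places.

Standard errors of each mean: 8.0/√88 = 0.8528 and 5.8/√129 = 0.5107.
SE(x̄₁ − x̄₂) = √(0.8528² + 0.5107²) = 0.9940 for independent samples with unequal variances.

0.9940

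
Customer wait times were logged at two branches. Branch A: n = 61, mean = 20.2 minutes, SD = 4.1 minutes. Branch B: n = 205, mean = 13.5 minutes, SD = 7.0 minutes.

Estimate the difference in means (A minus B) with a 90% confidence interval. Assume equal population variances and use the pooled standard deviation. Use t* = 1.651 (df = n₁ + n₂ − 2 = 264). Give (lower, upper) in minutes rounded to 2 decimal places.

Pooled variance s_p² = [60·4.1² + 204·7.0²] / (61+205−2) = 41.6841, so s_p = 6.4563.
SE_diff = s_p·√(1/n₁ + 1/n₂) = 6.4563·√(1/61 + 1/205) = 0.9416.
t* = 1.651; margin = 1.651 × 0.9416 = 1.5546.
Difference = 20.2 − 13.5 = 6.7000.
6.7000 ± 1.5546 → (5.15, 8.25).

(5.15, 8.25)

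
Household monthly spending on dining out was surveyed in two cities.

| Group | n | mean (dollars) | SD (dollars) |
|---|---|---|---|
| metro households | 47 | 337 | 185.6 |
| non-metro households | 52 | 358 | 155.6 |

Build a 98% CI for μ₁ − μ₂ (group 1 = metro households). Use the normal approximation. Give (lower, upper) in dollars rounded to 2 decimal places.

(-101.53, 59.53)

Standard errors of each mean: 185.6/√47 = 27.0725 and 155.6/√52 = 21.5778.
SE(x̄₁ − x̄₂) = √(27.0725² + 21.5778²) = 34.6197 for independent samples with unequal variances.
With z* = 2.326, the margin is 2.326 × 34.6197 = 80.5254.
x̄₁ − x̄₂ = 337 − 358 = -21.0000; the interval is -21.0000 ± 80.5254 = (-101.53, 59.53).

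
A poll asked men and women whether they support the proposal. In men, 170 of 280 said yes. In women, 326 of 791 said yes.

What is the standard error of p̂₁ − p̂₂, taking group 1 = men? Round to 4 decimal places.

p̂₁ = 170/280 = 0.6071 and p̂₂ = 326/791 = 0.4121.
SE₁ = √(p̂₁(1−p̂₁)/n₁) = √(0.6071·0.3929/280) = 0.02919; SE₂ = √(0.4121·0.5879/791) = 0.01750.
Independent samples: SE of the difference = √(SE₁² + SE₂²) = √(0.0008520561 + 0.00030625) = 0.03403.

0.0340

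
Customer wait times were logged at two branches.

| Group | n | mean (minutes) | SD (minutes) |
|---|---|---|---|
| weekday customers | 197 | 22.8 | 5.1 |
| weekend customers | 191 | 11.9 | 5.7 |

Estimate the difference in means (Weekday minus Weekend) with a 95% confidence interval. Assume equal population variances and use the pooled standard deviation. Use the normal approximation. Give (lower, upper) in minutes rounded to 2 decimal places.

(9.82, 11.98)

s_p = √[((n₁−1)s₁² + (n₂−1)s₂²)/(n₁+n₂−2)] = √[(196·5.1² + 190·5.7²)/386] = 5.4037.
SE = 5.4037·√(1/197 + 1/191) = 0.5487.
With z* = 1.960, margin = 1.960 × 0.5487 = 1.0755.
x̄₁ − x̄₂ = 22.8 − 11.9 = 10.9000; interval 10.9000 ± 1.0755 = (9.82, 11.98).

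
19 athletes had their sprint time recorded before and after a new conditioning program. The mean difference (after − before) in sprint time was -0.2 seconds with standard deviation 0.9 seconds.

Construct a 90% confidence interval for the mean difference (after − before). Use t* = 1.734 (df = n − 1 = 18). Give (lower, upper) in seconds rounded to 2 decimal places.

Paired design: SE = s_d/√n = 0.9/√19 = 0.2065.
t* = 1.734; margin of error = 1.734 × 0.2065 = 0.3581.
-0.2 ± 0.3581 → (-0.56, 0.16).

(-0.56, 0.16)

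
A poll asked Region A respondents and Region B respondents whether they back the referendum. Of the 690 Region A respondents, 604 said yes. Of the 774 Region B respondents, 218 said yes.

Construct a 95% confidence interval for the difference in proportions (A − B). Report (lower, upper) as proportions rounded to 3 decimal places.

(0.554, 0.634)

Sample proportions: 604/690 = 0.8754, 218/774 = 0.2817.
Each SE is √(p̂(1−p̂)/n): √(0.8754·0.1246/690) = 0.01257 and √(0.2817·0.7183/774) = 0.01617.
SE(p̂₁ − p̂₂) = √(SE₁² + SE₂²) = √(0.0001580049 + 0.0002614689) = 0.02048, since the two samples are independent.
At 95% confidence z* = 1.960; margin = 1.960 × 0.02048 = 0.04014.
The difference is 0.8754 − 0.2817 = 0.5937, so the interval is 0.5937 ± 0.04014 = (0.554, 0.634).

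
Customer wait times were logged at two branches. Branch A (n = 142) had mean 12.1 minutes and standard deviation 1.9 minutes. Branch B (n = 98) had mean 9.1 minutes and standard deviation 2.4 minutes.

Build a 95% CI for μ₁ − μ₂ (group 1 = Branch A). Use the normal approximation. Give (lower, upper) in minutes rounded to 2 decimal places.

Per-group SEs: s₁/√n₁ = 1.9/√142 = 0.1594, s₂/√n₂ = 2.4/√98 = 0.2424.
Unpooled SE of the difference: √(0.02540836 + 0.05875776) = 0.2901.
Margin of error = z* · SE = 1.960 × 0.2901 = 0.5686.
x̄₁ − x̄₂ = 12.1 − 9.1 = 3.0000.
CI: 3.0000 ± 0.5686 = (2.43, 3.57).

(2.43, 3.57)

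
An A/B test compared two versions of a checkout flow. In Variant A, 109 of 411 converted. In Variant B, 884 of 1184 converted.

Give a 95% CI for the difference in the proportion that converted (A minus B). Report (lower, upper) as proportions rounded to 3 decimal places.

First, p̂₁ = 109/411 = 0.2652; p̂₂ = 884/1184 = 0.7466.
The two standard errors are √(0.2652×0.7348/411) = 0.02177 and √(0.7466×0.2534/1184) = 0.01264.
Because the samples are independent, SE_diff = √(0.02177² + 0.01264²) = 0.02517.
Using z* = 1.960 for 95%, ME = 1.960 × 0.02517 = 0.04933.
p̂₁ − p̂₂ = -0.4814; interval -0.4814 ± 0.04933 gives (-0.531, -0.432).

(-0.531, -0.432)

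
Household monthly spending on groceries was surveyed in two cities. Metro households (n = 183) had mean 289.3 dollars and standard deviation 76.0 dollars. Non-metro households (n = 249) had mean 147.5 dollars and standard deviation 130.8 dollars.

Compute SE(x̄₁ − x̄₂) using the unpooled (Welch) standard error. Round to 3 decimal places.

Standard errors of each mean: 76.0/√183 = 5.6181 and 130.8/√249 = 8.2891.
SE(x̄₁ − x̄₂) = √(5.6181² + 8.2891²) = 10.0136 for independent samples with unequal variances.

10.014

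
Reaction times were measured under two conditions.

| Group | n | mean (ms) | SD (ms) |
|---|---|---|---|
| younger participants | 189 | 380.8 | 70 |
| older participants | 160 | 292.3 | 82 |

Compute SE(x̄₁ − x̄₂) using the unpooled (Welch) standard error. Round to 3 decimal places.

8.243

Standard errors of each mean: 70/√189 = 5.0918 and 82/√160 = 6.4827.
SE(x̄₁ − x̄₂) = √(5.0918² + 6.4827²) = 8.2433 for independent samples with unequal variances.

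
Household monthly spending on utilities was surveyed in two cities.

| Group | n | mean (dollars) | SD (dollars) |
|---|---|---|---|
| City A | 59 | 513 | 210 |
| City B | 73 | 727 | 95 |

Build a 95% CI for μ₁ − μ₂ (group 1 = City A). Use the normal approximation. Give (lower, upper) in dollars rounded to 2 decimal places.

Standard errors of each mean: 210/√59 = 27.3397 and 95/√73 = 11.1189.
SE(x̄₁ − x̄₂) = √(27.3397² + 11.1189²) = 29.5142 for independent samples with unequal variances.
With z* = 1.960, the margin is 1.960 × 29.5142 = 57.8478.
x̄₁ − x̄₂ = 513 − 727 = -214.0000; the interval is -214.0000 ± 57.8478 = (-271.85, -156.15).

(-271.85, -156.15)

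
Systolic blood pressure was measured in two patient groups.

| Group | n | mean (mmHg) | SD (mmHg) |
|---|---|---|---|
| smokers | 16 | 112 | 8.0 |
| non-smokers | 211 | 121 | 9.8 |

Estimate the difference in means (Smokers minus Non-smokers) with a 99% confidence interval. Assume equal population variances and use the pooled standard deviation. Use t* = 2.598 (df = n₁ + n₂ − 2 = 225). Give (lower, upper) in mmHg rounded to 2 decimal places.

(-15.53, -2.47)

s_p = √[((n₁−1)s₁² + (n₂−1)s₂²)/(n₁+n₂−2)] = √[(15·8.0² + 210·9.8²)/225] = 9.6904.
SE = 9.6904·√(1/16 + 1/211) = 2.5128.
With t* = 2.598, margin = 2.598 × 2.5128 = 6.5283.
x̄₁ − x̄₂ = 112 − 121 = -9.0000; interval -9.0000 ± 6.5283 = (-15.53, -2.47).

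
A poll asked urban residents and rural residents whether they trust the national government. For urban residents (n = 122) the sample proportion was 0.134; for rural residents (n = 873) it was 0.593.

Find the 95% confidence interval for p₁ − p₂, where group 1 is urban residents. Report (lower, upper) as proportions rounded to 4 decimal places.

(-0.5277, -0.3903)

The two standard errors are √(0.1340×0.8660/122) = 0.03084 and √(0.5930×0.4070/873) = 0.01663.
Because the samples are independent, SE_diff = √(0.03084² + 0.01663²) = 0.03504.
Using z* = 1.960 for 95%, ME = 1.960 × 0.03504 = 0.06868.
p̂₁ − p̂₂ = -0.4590; interval -0.4590 ± 0.06868 gives (-0.5277, -0.3903).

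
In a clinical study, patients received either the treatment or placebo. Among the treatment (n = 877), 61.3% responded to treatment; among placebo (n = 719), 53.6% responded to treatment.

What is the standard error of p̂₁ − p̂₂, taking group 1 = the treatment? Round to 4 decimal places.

0.0248

Each SE is √(p̂(1−p̂)/n): √(0.6130·0.3870/877) = 0.01645 and √(0.5360·0.4640/719) = 0.01860.
SE(p̂₁ − p̂₂) = √(SE₁² + SE₂²) = √(0.0002706025 + 0.00034596) = 0.02483, since the two samples are independent.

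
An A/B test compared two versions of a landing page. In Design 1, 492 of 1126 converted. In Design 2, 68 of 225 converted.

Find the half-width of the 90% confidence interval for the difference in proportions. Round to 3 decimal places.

Sample proportions: 492/1126 = 0.4369, 68/225 = 0.3022.
Each SE is √(p̂(1−p̂)/n): √(0.4369·0.5631/1126) = 0.01478 and √(0.3022·0.6978/225) = 0.03061.
SE(p̂₁ − p̂₂) = √(SE₁² + SE₂²) = √(0.0002184484 + 0.0009369721) = 0.03399, since the two samples are independent.
At 90% confidence z* = 1.645; margin = 1.645 × 0.03399 = 0.05591.

0.056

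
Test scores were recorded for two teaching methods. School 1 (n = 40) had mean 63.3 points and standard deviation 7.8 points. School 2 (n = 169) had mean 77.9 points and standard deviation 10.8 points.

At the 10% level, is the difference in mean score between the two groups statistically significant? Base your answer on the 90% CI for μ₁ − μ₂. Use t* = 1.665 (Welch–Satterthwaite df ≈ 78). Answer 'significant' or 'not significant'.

significant

Standard errors of each mean: 7.8/√40 = 1.2333 and 10.8/√169 = 0.8308.
SE(x̄₁ − x̄₂) = √(1.2333² + 0.8308²) = 1.4870 for independent samples with unequal variances.
With t* = 1.665, the margin is 1.665 × 1.4870 = 2.4759.
x̄₁ − x̄₂ = 63.3 − 77.9 = -14.6000; the interval is -14.6000 ± 2.4759 = (-17.0759, -12.1241).
The interval (-17.0759, -12.1241) does not contain 0, so the difference is significant.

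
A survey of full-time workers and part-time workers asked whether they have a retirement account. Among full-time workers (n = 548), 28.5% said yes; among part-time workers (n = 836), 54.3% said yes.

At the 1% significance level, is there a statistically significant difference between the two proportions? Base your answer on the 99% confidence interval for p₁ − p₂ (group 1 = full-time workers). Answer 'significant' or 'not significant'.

significant

SE₁ = √(p̂₁(1−p̂₁)/n₁) = √(0.2850·0.7150/548) = 0.01928; SE₂ = √(0.5430·0.4570/836) = 0.01723.
Independent samples: SE of the difference = √(SE₁² + SE₂²) = √(0.0003717184 + 0.0002968729) = 0.02586.
z* for 99% confidence is 2.576, so the margin of error is 2.576 × 0.02586 = 0.06662.
Point estimate p̂₁ − p̂₂ = 0.2850 − 0.5430 = -0.2580.
-0.2580 ± 0.06662 → (-0.32462, -0.19138).
The interval (-0.32462, -0.19138) does not contain 0, so the difference is significant.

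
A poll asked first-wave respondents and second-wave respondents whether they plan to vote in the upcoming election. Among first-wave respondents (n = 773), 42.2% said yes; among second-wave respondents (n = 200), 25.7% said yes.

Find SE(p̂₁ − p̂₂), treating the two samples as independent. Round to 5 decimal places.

The two standard errors are √(0.4220×0.5780/773) = 0.01776 and √(0.2570×0.7430/200) = 0.03090.
Because the samples are independent, SE_diff = √(0.01776² + 0.03090²) = 0.03564.

0.03564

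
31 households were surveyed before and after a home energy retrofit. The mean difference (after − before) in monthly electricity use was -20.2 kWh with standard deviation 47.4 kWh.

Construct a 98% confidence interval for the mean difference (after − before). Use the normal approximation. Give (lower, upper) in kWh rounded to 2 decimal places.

Paired design: SE = s_d/√n = 47.4/√31 = 8.5133.
z* = 2.326; margin of error = 2.326 × 8.5133 = 19.8019.
-20.2 ± 19.8019 → (-40.00, -0.40).

(-40.00, -0.40)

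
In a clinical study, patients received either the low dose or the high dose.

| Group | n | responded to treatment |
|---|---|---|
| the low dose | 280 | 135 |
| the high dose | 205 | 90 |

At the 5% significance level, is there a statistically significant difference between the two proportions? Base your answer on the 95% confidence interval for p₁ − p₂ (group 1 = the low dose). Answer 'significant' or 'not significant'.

Sample proportions: 135/280 = 0.4821, 90/205 = 0.4390.
Each SE is √(p̂(1−p̂)/n): √(0.4821·0.5179/280) = 0.02986 and √(0.4390·0.5610/205) = 0.03466.
SE(p̂₁ − p̂₂) = √(SE₁² + SE₂²) = √(0.0008916196 + 0.0012013156) = 0.04575, since the two samples are independent.
At 95% confidence z* = 1.960; margin = 1.960 × 0.04575 = 0.08967.
The difference is 0.4821 − 0.4390 = 0.0431, so the interval is 0.0431 ± 0.08967 = (-0.04657, 0.13277).
The interval (-0.04657, 0.13277) contains 0, so the difference is not significant.

not significant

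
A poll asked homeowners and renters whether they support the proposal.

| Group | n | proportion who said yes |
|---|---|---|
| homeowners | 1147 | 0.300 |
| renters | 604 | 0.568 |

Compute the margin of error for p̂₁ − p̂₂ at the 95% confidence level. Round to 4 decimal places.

0.0476

The two standard errors are √(0.3000×0.7000/1147) = 0.01353 and √(0.5680×0.4320/604) = 0.02016.
Because the samples are independent, SE_diff = √(0.01353² + 0.02016²) = 0.02428.
Using z* = 1.960 for 95%, ME = 1.960 × 0.02428 = 0.04759.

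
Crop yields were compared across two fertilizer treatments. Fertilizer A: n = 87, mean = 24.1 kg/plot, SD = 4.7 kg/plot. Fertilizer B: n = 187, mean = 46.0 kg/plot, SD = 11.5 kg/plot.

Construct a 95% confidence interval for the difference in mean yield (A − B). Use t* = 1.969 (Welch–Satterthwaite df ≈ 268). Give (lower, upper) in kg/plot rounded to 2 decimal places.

(-23.83, -19.97)

SE₁ = s₁/√n₁ = 4.7/√87 = 0.5039; SE₂ = 11.5/√187 = 0.8410.
Independent samples, unequal variances: SE_diff = √(SE₁² + SE₂²) = √(0.25391521 + 0.707281) = 0.9804.
t* = 1.969, so margin of error = 1.969 × 0.9804 = 1.9304.
Difference in means = 24.1 − 46.0 = -21.9000.
-21.9000 ± 1.9304 → (-23.83, -19.97).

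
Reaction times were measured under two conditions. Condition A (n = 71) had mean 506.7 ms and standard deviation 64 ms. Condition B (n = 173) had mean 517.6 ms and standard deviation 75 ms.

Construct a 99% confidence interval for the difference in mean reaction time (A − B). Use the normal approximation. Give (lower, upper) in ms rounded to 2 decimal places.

(-35.37, 13.57)

Per-group SEs: s₁/√n₁ = 64/√71 = 7.5954, s₂/√n₂ = 75/√173 = 5.7021.
Unpooled SE of the difference: √(57.69010116 + 32.51394441) = 9.4976.
Margin of error = z* · SE = 2.576 × 9.4976 = 24.4658.
x̄₁ − x̄₂ = 506.7 − 517.6 = -10.9000.
CI: -10.9000 ± 24.4658 = (-35.37, 13.57).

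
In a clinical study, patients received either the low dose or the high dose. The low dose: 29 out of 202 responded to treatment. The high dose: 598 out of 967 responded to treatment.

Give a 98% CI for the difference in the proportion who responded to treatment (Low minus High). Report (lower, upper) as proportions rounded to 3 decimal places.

(-0.543, -0.407)

p̂₁ = 29/202 = 0.1436 and p̂₂ = 598/967 = 0.6184.
SE₁ = √(p̂₁(1−p̂₁)/n₁) = √(0.1436·0.8564/202) = 0.02467; SE₂ = √(0.6184·0.3816/967) = 0.01562.
Independent samples: SE of the difference = √(SE₁² + SE₂²) = √(0.0006086089 + 0.0002439844) = 0.02920.
z* for 98% confidence is 2.326, so the margin of error is 2.326 × 0.02920 = 0.06792.
Point estimate p̂₁ − p̂₂ = 0.1436 − 0.6184 = -0.4748.
-0.4748 ± 0.06792 → (-0.543, -0.407).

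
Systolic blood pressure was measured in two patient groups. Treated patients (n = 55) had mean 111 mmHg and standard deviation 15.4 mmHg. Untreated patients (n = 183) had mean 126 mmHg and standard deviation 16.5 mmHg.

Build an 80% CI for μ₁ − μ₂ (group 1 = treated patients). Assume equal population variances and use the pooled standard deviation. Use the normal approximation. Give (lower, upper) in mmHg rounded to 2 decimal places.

(-18.20, -11.80)

s_p = √[((n₁−1)s₁² + (n₂−1)s₂²)/(n₁+n₂−2)] = √[(54·15.4² + 182·16.5²)/236] = 16.2549.
SE = 16.2549·√(1/55 + 1/183) = 2.4996.
With z* = 1.282, margin = 1.282 × 2.4996 = 3.2045.
x̄₁ − x̄₂ = 111 − 126 = -15.0000; interval -15.0000 ± 3.2045 = (-18.20, -11.80).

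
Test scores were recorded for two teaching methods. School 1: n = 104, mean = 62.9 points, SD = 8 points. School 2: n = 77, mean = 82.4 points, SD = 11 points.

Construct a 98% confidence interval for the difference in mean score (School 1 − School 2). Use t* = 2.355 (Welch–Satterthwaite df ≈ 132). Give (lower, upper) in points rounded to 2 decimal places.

(-22.98, -16.02)

Per-group SEs: s₁/√n₁ = 8/√104 = 0.7845, s₂/√n₂ = 11/√77 = 1.2536.
Unpooled SE of the difference: √(0.61544025 + 1.57151296) = 1.4788.
Margin of error = t* · SE = 2.355 × 1.4788 = 3.4826.
x̄₁ − x̄₂ = 62.9 − 82.4 = -19.5000.
CI: -19.5000 ± 3.4826 = (-22.98, -16.02).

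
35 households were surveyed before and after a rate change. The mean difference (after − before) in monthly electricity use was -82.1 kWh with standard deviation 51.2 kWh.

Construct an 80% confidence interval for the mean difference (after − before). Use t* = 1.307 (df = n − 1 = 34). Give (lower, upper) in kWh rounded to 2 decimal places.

(-93.41, -70.79)

Paired design: SE = s_d/√n = 51.2/√35 = 8.6544.
t* = 1.307; margin of error = 1.307 × 8.6544 = 11.3113.
-82.1 ± 11.3113 → (-93.41, -70.79).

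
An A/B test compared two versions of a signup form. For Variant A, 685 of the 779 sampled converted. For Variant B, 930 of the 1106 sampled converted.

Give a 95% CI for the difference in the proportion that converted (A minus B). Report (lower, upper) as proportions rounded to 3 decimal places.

(0.007, 0.070)

Sample proportions: 685/779 = 0.8793, 930/1106 = 0.8409.
Each SE is √(p̂(1−p̂)/n): √(0.8793·0.1207/779) = 0.01167 and √(0.8409·0.1591/1106) = 0.01100.
SE(p̂₁ − p̂₂) = √(SE₁² + SE₂²) = √(0.0001361889 + 0.000121) = 0.01604, since the two samples are independent.
At 95% confidence z* = 1.960; margin = 1.960 × 0.01604 = 0.03144.
The difference is 0.8793 − 0.8409 = 0.0384, so the interval is 0.0384 ± 0.03144 = (0.007, 0.070).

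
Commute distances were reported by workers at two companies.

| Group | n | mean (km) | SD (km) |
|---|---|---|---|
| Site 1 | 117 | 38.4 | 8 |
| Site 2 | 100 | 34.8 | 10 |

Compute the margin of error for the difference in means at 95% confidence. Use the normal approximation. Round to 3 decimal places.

SE₁ = s₁/√n₁ = 8/√117 = 0.7396; SE₂ = 10/√100 = 1.0000.
Independent samples, unequal variances: SE_diff = √(SE₁² + SE₂²) = √(0.54700816 + 1.0) = 1.2438.
z* = 1.960, so margin of error = 1.960 × 1.2438 = 2.4378.

2.438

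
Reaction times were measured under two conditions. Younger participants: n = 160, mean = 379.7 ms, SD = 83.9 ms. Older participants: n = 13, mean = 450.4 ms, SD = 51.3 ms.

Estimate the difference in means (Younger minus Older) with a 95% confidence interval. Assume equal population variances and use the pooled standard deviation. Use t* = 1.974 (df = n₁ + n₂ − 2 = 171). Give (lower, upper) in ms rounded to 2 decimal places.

Pooled variance s_p² = [159·83.9² + 12·51.3²] / (160+13−2) = 6729.9104, so s_p = 82.0360.
SE_diff = s_p·√(1/n₁ + 1/n₂) = 82.0360·√(1/160 + 1/13) = 23.6590.
t* = 1.974; margin = 1.974 × 23.6590 = 46.7029.
Difference = 379.7 − 450.4 = -70.7000.
-70.7000 ± 46.7029 → (-117.40, -24.00).

(-117.40, -24.00)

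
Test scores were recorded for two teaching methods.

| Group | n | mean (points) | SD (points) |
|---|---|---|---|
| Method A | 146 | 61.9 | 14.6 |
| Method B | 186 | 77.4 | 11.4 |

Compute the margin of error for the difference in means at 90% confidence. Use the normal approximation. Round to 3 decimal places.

SE₁ = s₁/√n₁ = 14.6/√146 = 1.2083; SE₂ = 11.4/√186 = 0.8359.
Independent samples, unequal variances: SE_diff = √(SE₁² + SE₂²) = √(1.45998889 + 0.69872881) = 1.4693.
z* = 1.645, so margin of error = 1.645 × 1.4693 = 2.4170.

2.417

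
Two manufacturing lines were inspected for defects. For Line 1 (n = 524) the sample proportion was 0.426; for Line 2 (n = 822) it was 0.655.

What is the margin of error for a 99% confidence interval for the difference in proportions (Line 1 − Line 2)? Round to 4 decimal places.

SE₁ = √(p̂₁(1−p̂₁)/n₁) = √(0.4260·0.5740/524) = 0.02160; SE₂ = √(0.6550·0.3450/822) = 0.01658.
Independent samples: SE of the difference = √(SE₁² + SE₂²) = √(0.00046656 + 0.0002748964) = 0.02723.
z* for 99% confidence is 2.576, so the margin of error is 2.576 × 0.02723 = 0.07014.

0.0701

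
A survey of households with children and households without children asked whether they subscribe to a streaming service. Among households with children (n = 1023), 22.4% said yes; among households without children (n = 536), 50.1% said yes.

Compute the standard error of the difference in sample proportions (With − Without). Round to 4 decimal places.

The two standard errors are √(0.2240×0.7760/1023) = 0.01304 and √(0.5010×0.4990/536) = 0.02160.
Because the samples are independent, SE_diff = √(0.01304² + 0.02160²) = 0.02523.

0.0252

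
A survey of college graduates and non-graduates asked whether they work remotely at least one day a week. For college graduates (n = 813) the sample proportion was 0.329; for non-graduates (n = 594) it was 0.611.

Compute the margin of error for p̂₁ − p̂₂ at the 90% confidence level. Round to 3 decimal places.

0.043

Each SE is √(p̂(1−p̂)/n): √(0.3290·0.6710/813) = 0.01648 and √(0.6110·0.3890/594) = 0.02000.
SE(p̂₁ − p̂₂) = √(SE₁² + SE₂²) = √(0.0002715904 + 0.0004) = 0.02592, since the two samples are independent.
At 90% confidence z* = 1.645; margin = 1.645 × 0.02592 = 0.04264.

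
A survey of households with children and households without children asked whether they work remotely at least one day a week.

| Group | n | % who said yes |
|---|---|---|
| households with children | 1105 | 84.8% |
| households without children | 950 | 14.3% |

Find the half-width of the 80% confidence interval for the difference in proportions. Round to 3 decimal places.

The two standard errors are √(0.8480×0.1520/1105) = 0.01080 and √(0.1430×0.8570/950) = 0.01136.
Because the samples are independent, SE_diff = √(0.01080² + 0.01136²) = 0.01567.
Using z* = 1.282 for 80%, ME = 1.282 × 0.01567 = 0.02009.

0.020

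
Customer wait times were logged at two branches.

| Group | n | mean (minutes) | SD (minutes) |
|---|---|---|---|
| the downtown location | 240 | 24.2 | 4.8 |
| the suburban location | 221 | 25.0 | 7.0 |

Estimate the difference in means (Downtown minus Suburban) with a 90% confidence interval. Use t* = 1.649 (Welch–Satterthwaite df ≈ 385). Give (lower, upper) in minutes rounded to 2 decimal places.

(-1.73, 0.13)

SE₁ = s₁/√n₁ = 4.8/√240 = 0.3098; SE₂ = 7.0/√221 = 0.4709.
Independent samples, unequal variances: SE_diff = √(SE₁² + SE₂²) = √(0.09597604 + 0.22174681) = 0.5637.
t* = 1.649, so margin of error = 1.649 × 0.5637 = 0.9295.
Difference in means = 24.2 − 25.0 = -0.8000.
-0.8000 ± 0.9295 → (-1.73, 0.13).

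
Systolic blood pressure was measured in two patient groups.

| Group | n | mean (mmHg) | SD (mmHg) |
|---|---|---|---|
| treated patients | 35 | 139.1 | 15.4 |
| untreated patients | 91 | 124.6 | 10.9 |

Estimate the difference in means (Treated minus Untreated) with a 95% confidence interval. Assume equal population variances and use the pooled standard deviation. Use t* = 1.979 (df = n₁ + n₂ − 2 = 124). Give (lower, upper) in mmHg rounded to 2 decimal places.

(9.66, 19.34)

s_p = √[((n₁−1)s₁² + (n₂−1)s₂²)/(n₁+n₂−2)] = √[(34·15.4² + 90·10.9²)/124] = 12.2988.
SE = 12.2988·√(1/35 + 1/91) = 2.4462.
With t* = 1.979, margin = 1.979 × 2.4462 = 4.8410.
x̄₁ − x̄₂ = 139.1 − 124.6 = 14.5000; interval 14.5000 ± 4.8410 = (9.66, 19.34).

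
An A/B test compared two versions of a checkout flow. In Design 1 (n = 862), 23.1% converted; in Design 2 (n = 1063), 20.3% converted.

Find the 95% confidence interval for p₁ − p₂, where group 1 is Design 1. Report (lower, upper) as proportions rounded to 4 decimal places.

(-0.0091, 0.0651)

SE₁ = √(p̂₁(1−p̂₁)/n₁) = √(0.2310·0.7690/862) = 0.01436; SE₂ = √(0.2030·0.7970/1063) = 0.01234.
Independent samples: SE of the difference = √(SE₁² + SE₂²) = √(0.0002062096 + 0.0001522756) = 0.01893.
z* for 95% confidence is 1.960, so the margin of error is 1.960 × 0.01893 = 0.03710.
Point estimate p̂₁ − p̂₂ = 0.2310 − 0.2030 = 0.0280.
0.0280 ± 0.03710 → (-0.0091, 0.0651).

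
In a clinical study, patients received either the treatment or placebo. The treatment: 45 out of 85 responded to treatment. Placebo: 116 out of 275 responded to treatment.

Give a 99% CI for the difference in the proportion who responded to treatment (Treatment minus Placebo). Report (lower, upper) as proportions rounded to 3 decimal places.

(-0.052, 0.267)

First, p̂₁ = 45/85 = 0.5294; p̂₂ = 116/275 = 0.4218.
The two standard errors are √(0.5294×0.4706/85) = 0.05414 and √(0.4218×0.5782/275) = 0.02978.
Because the samples are independent, SE_diff = √(0.05414² + 0.02978²) = 0.06179.
Using z* = 2.576 for 99%, ME = 2.576 × 0.06179 = 0.15917.
p̂₁ − p̂₂ = 0.1076; interval 0.1076 ± 0.15917 gives (-0.052, 0.267).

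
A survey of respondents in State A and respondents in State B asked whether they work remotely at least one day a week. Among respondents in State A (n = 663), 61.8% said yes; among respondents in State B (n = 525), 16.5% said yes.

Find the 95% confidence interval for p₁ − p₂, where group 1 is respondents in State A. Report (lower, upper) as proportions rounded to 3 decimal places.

The two standard errors are √(0.6180×0.3820/663) = 0.01887 and √(0.1650×0.8350/525) = 0.01620.
Because the samples are independent, SE_diff = √(0.01887² + 0.01620²) = 0.02487.
Using z* = 1.960 for 95%, ME = 1.960 × 0.02487 = 0.04875.
p̂₁ − p̂₂ = 0.4530; interval 0.4530 ± 0.04875 gives (0.404, 0.502).

(0.404, 0.502)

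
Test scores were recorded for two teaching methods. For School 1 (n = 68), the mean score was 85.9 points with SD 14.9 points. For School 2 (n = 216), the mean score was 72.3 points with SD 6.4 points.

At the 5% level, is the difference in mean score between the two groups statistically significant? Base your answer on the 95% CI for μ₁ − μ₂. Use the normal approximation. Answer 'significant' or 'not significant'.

SE₁ = s₁/√n₁ = 14.9/√68 = 1.8069; SE₂ = 6.4/√216 = 0.4355.
Independent samples, unequal variances: SE_diff = √(SE₁² + SE₂²) = √(3.26488761 + 0.18966025) = 1.8586.
z* = 1.960, so margin of error = 1.960 × 1.8586 = 3.6429.
Difference in means = 85.9 − 72.3 = 13.6000.
13.6000 ± 3.6429 → (9.9571, 17.2429).
The interval (9.9571, 17.2429) does not contain 0, so the difference is significant.

significant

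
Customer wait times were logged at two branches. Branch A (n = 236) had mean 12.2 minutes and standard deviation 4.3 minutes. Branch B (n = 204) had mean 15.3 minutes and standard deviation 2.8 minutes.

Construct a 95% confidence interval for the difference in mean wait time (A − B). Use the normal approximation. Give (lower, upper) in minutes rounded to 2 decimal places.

(-3.77, -2.43)

Standard errors of each mean: 4.3/√236 = 0.2799 and 2.8/√204 = 0.1960.
SE(x̄₁ − x̄₂) = √(0.2799² + 0.1960²) = 0.3417 for independent samples with unequal variances.
With z* = 1.960, the margin is 1.960 × 0.3417 = 0.6697.
x̄₁ − x̄₂ = 12.2 − 15.3 = -3.1000; the interval is -3.1000 ± 0.6697 = (-3.77, -2.43).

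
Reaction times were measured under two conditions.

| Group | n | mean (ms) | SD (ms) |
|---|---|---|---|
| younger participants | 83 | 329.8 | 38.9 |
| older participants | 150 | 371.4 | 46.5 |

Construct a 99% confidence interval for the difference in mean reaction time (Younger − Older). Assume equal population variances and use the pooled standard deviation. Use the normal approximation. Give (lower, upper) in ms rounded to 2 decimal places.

(-57.09, -26.11)

s_p = √[((n₁−1)s₁² + (n₂−1)s₂²)/(n₁+n₂−2)] = √[(82·38.9² + 149·46.5²)/231] = 43.9529.
SE = 43.9529·√(1/83 + 1/150) = 6.0129.
With z* = 2.576, margin = 2.576 × 6.0129 = 15.4892.
x̄₁ − x̄₂ = 329.8 − 371.4 = -41.6000; interval -41.6000 ± 15.4892 = (-57.09, -26.11).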